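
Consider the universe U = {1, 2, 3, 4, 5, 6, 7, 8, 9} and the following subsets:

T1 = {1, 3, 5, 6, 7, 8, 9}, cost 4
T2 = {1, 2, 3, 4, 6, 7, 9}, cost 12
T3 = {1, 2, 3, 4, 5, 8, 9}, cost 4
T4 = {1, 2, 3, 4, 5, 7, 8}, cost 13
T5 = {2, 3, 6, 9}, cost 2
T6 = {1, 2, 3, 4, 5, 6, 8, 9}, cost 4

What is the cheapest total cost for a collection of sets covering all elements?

8

T1, T3 cover every element at cost 4 + 4 = 8.
Any cover uses at least 2 sets; among all covering selections none totals below 8.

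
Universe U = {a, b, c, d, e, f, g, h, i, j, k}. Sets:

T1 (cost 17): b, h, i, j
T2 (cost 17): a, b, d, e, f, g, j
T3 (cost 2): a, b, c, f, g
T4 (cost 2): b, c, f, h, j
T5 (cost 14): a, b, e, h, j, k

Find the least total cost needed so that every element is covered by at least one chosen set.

50

T1, T2, T3, T5 cover every element at cost 17 + 17 + 2 + 14 = 50.
Any cover uses at least 4 sets; among all covering selections none totals below 50.
Greedy by coverage-per-cost would pick T3, T4, T5, T1, T2 for 52 — worse than the optimum 50.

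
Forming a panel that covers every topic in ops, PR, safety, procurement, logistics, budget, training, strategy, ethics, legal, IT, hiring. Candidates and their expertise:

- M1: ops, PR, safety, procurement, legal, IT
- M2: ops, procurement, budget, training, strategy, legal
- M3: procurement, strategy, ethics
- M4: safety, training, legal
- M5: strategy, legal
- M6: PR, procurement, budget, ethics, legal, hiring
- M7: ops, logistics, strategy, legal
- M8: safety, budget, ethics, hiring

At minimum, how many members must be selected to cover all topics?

4

M1, M2, M6, M7 together cover {ops, PR, safety, procurement, logistics, budget, training, strategy, ethics, legal, IT, hiring} — every topic.
No 3 of the 8 members cover everything (all 56 triples fall short), so 4 is minimum.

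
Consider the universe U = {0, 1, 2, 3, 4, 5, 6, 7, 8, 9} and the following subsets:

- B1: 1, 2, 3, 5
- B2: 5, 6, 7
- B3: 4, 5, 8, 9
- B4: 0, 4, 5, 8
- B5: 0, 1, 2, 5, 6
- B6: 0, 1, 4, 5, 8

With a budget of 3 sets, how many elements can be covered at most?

Choosing B1, B2, B3 covers {1, 2, 3, 4, 5, 6, 7, 8, 9} — 9 elements.
No choice of 3 sets does better; here 0 is left uncovered.

9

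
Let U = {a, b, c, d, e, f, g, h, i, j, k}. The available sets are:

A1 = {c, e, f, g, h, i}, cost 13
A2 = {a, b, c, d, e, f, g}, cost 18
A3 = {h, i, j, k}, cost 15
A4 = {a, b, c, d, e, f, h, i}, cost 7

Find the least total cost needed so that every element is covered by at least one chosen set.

33

A2, A3 cover every element at cost 18 + 15 = 33.
Any cover uses at least 2 sets; among all covering selections none totals below 33.
Greedy by coverage-per-cost would pick A4, A3, A1 for 35 — worse than the optimum 33.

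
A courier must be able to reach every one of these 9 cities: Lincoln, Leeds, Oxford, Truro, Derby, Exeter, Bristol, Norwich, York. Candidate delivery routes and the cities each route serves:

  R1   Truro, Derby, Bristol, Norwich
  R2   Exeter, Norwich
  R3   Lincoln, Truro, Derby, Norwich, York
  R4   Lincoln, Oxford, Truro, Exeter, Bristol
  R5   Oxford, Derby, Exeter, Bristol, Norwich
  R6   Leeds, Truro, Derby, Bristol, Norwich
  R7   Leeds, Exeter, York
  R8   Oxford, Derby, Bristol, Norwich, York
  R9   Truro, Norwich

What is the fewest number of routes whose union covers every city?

R1, R4, R7 together cover {Lincoln, Leeds, Oxford, Truro, Derby, Exeter, Bristol, Norwich, York} — every city.
No 2 of the 9 routes cover everything (all 36 pairs fall short), so 3 is minimum.

3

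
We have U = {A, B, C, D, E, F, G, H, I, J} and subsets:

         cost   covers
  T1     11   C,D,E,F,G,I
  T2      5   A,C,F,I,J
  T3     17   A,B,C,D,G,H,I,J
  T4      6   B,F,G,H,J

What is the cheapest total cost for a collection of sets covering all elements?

22

T1, T2, T4 cover every element at cost 11 + 5 + 6 = 22.
Any cover uses at least 2 sets; among all covering selections none totals below 22.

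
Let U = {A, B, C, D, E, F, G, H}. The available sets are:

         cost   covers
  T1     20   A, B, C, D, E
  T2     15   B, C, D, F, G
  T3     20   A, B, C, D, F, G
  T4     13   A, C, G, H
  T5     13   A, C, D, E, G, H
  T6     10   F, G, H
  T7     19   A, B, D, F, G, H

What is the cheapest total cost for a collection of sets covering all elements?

T2, T5 cover every element at cost 15 + 13 = 28.
Any cover uses at least 2 sets; among all covering selections none totals below 28.

28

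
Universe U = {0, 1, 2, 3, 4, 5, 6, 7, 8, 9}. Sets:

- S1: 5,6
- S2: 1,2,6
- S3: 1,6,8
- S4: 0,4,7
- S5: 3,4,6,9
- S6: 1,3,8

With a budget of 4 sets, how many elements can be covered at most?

Choosing S1, S2, S4, S5 covers {0, 1, 2, 3, 4, 5, 6, 7, 9} — 9 elements.
No choice of 4 sets does better; here 8 is left uncovered.

9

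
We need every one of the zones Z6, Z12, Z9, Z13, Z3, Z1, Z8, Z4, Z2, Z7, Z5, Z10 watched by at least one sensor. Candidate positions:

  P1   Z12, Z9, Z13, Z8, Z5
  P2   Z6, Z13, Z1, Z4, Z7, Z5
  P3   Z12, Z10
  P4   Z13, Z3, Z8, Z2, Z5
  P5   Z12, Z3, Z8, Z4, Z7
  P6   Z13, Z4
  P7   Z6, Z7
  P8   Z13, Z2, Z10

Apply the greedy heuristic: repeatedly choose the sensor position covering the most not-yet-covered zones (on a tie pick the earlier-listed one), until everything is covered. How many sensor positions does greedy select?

4

Pick 1: P2 covers 6 new zones (Z6, Z13, Z1, Z4, Z7, Z5).
Pick 2: P1 covers 3 new zones (Z12, Z9, Z8).
Pick 3: P4 covers 2 new zones (Z3, Z2).
Pick 4: P3 covers 1 new zones (Z10).
Greedy uses 4 sensor positions.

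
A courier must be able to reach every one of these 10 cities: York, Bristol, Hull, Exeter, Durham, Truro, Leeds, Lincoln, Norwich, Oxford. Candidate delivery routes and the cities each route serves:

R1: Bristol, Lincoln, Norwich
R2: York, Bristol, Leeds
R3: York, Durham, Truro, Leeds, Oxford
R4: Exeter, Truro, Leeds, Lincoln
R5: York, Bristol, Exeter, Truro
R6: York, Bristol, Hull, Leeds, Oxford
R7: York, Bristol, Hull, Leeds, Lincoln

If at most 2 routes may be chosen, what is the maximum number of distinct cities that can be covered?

Choosing R1, R3 covers {York, Bristol, Durham, Truro, Leeds, Lincoln, Norwich, Oxford} — 8 cities.
No choice of 2 routes does better; here Hull, Exeter are left uncovered.

8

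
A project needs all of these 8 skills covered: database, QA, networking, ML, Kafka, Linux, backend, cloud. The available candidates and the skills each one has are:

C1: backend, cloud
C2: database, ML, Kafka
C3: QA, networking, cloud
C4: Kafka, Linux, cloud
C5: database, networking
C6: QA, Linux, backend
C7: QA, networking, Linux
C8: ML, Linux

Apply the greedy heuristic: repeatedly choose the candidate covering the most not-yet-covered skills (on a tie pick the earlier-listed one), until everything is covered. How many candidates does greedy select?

3

Pick 1: C2 covers 3 new skills (database, ML, Kafka).
Pick 2: C3 covers 3 new skills (QA, networking, cloud).
Pick 3: C6 covers 2 new skills (Linux, backend).
Greedy uses 3 candidates.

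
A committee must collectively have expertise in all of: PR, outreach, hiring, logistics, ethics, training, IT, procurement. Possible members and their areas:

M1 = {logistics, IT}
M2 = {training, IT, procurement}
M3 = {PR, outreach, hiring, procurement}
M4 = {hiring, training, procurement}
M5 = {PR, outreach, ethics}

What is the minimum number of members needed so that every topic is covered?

3

M1, M4, M5 together cover {PR, outreach, hiring, logistics, ethics, training, IT, procurement} — every topic.
No 2 of the 5 members cover everything (all 10 pairs fall short), so 3 is minimum.
Greedy (largest uncovered first) would take M3, M1, M2, M5 — 4 members — but 3 suffice.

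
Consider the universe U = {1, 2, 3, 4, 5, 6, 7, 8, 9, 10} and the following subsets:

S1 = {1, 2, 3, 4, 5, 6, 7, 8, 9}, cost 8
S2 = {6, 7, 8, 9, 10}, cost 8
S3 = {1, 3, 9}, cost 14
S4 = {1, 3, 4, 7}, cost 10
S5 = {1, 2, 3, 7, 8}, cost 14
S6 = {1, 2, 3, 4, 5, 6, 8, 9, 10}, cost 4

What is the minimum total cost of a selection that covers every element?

12

S1, S6 cover every element at cost 8 + 4 = 12.
Any cover uses at least 2 sets; among all covering selections none totals below 12.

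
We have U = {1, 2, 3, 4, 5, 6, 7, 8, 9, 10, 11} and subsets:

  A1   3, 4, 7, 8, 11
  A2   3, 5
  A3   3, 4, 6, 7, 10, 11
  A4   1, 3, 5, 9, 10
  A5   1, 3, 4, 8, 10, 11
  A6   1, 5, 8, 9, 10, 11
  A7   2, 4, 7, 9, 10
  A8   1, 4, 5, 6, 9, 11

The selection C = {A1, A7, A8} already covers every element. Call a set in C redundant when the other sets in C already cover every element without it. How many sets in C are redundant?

0

Drop A1: 3, 8 uncovered — not redundant.
Drop A7: 2, 10 uncovered — not redundant.
Drop A8: 1, 5, 6 uncovered — not redundant.
None of the sets in C is redundant.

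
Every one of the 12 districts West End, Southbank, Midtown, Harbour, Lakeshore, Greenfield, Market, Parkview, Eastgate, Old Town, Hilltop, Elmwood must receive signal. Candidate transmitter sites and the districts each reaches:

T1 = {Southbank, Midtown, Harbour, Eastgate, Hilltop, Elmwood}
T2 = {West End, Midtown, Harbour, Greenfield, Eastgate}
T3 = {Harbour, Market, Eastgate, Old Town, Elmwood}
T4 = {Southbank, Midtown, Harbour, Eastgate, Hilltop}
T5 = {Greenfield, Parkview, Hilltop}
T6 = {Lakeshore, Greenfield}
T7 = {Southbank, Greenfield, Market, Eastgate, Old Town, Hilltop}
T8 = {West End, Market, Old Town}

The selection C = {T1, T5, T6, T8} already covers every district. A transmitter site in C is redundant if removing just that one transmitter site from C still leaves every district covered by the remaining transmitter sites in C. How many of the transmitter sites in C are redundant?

Drop T1: Southbank, Midtown, Harbour, Eastgate, … uncovered — not redundant.
Drop T5: Parkview uncovered — not redundant.
Drop T6: Lakeshore uncovered — not redundant.
Drop T8: West End, Market, Old Town uncovered — not redundant.
None of the transmitter sites in C is redundant.

0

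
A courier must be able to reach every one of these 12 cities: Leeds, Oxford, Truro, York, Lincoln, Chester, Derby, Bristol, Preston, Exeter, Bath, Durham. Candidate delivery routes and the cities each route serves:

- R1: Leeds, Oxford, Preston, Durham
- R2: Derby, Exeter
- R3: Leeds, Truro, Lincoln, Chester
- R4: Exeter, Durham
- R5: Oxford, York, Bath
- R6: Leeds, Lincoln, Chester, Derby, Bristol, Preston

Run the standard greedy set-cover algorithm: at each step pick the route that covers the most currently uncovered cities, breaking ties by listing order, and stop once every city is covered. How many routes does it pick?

Pick 1: R6 covers 6 new cities (Leeds, Lincoln, Chester, Derby, Bristol, Preston).
Pick 2: R5 covers 3 new cities (Oxford, York, Bath).
Pick 3: R4 covers 2 new cities (Exeter, Durham).
Pick 4: R3 covers 1 new cities (Truro).
Greedy uses 4 routes.

4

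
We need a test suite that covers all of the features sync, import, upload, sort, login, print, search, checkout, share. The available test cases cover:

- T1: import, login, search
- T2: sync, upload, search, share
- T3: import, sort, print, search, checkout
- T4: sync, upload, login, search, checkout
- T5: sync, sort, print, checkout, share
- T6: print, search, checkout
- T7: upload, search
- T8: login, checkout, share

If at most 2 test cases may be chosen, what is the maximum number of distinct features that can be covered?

Choosing T1, T5 covers {sync, import, sort, login, print, search, checkout, share} — 8 features.
No choice of 2 test cases does better; here upload is left uncovered.

8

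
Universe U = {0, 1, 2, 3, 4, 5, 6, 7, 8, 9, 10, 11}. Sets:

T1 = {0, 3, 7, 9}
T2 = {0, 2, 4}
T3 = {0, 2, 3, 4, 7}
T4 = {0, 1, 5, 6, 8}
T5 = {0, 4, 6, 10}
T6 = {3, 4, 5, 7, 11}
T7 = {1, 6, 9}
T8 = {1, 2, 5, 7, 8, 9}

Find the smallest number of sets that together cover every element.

T5, T6, T8 together cover {0, 1, 2, 3, 4, 5, 6, 7, 8, 9, 10, 11} — every element.
No 2 of the 8 sets cover everything (all 28 pairs fall short), so 3 is minimum.

3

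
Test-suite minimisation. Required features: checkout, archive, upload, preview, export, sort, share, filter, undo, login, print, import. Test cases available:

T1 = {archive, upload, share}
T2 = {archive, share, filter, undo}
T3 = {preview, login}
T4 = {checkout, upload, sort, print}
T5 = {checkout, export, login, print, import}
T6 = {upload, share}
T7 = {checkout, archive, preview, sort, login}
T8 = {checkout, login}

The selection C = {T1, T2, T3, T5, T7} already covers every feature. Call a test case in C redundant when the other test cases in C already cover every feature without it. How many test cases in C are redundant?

1

Drop T1: upload uncovered — not redundant.
Drop T2: filter, undo uncovered — not redundant.
Drop T3: the rest still cover every feature — redundant.
Drop T5: export, print, import uncovered — not redundant.
Drop T7: sort uncovered — not redundant.
1 redundant: T3.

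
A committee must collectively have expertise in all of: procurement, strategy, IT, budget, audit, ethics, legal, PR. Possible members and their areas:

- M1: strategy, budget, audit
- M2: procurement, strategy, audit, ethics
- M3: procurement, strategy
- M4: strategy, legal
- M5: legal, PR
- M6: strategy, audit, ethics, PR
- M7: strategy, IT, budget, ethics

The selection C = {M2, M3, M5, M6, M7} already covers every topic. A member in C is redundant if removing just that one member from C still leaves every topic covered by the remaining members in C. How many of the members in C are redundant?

Drop M2: the rest still cover every topic — redundant.
Drop M3: the rest still cover every topic — redundant.
Drop M5: legal uncovered — not redundant.
Drop M6: the rest still cover every topic — redundant.
Drop M7: IT, budget uncovered — not redundant.
3 redundant: M2, M3, M6.

3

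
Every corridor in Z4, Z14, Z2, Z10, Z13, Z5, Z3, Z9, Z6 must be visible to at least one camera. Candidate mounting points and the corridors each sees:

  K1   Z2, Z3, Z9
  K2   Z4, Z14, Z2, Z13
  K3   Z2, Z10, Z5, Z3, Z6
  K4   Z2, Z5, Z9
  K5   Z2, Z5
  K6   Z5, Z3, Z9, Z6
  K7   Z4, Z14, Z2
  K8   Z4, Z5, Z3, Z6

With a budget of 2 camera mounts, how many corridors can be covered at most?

8

Choosing K2, K3 covers {Z4, Z14, Z2, Z10, Z13, Z5, Z3, Z6} — 8 corridors.
No choice of 2 camera mounts does better; here Z9 is left uncovered.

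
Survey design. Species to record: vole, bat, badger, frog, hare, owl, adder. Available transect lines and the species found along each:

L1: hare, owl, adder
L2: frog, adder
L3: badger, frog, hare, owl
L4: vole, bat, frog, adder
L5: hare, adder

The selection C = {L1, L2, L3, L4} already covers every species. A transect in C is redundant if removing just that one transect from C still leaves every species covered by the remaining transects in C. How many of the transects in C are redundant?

Drop L1: the rest still cover every species — redundant.
Drop L2: the rest still cover every species — redundant.
Drop L3: badger uncovered — not redundant.
Drop L4: vole, bat uncovered — not redundant.
2 redundant: L1, L2.

2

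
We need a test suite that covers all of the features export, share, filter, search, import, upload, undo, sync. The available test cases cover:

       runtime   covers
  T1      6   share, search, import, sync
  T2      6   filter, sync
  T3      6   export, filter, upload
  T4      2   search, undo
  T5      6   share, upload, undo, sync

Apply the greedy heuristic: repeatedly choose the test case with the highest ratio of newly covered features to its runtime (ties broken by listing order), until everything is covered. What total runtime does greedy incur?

Pick 1: T4 adds 2 new (search, undo) at runtime 2 (ratio 2/2).
Pick 2: T1 adds 3 new (share, import, sync) at runtime 6 (ratio 3/6).
Pick 3: T3 adds 3 new (export, filter, upload) at runtime 6 (ratio 3/6).
Greedy total runtime: 2 + 6 + 6 = 14.

14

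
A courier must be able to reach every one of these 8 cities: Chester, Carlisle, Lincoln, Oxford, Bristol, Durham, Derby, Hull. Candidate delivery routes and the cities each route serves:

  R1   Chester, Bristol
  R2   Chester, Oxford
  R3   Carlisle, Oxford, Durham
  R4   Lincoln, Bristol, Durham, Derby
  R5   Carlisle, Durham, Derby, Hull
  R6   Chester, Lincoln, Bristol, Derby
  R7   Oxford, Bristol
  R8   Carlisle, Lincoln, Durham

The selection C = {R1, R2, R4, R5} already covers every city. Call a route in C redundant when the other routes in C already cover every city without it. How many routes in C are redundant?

Drop R1: the rest still cover every city — redundant.
Drop R2: Oxford uncovered — not redundant.
Drop R4: Lincoln uncovered — not redundant.
Drop R5: Carlisle, Hull uncovered — not redundant.
1 redundant: R1.

1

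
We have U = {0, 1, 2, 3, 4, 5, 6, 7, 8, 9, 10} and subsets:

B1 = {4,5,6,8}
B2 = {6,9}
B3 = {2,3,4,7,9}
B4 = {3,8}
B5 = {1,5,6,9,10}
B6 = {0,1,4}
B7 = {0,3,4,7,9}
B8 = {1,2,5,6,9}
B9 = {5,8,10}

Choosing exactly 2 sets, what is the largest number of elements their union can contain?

9

Choosing B3, B5 covers {1, 2, 3, 4, 5, 6, 7, 9, 10} — 9 elements.
No choice of 2 sets does better; here 0, 8 are left uncovered.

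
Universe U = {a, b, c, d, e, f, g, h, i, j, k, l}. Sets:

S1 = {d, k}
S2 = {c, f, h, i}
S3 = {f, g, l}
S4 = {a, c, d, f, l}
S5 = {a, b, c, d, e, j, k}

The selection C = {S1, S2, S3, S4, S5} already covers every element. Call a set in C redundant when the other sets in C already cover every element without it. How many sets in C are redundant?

Drop S1: the rest still cover every element — redundant.
Drop S2: h, i uncovered — not redundant.
Drop S3: g uncovered — not redundant.
Drop S4: the rest still cover every element — redundant.
Drop S5: b, e, j uncovered — not redundant.
2 redundant: S1, S4.

2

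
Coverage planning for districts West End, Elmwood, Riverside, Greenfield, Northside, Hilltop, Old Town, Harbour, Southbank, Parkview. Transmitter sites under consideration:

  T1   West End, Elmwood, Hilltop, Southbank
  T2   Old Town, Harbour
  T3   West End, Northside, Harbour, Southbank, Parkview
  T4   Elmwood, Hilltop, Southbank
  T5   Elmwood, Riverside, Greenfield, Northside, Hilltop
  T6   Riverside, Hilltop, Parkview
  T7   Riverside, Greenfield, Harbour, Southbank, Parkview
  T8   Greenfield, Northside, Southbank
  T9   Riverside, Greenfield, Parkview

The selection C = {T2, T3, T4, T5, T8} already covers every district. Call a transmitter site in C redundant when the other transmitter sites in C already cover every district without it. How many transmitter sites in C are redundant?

Drop T2: Old Town uncovered — not redundant.
Drop T3: West End, Parkview uncovered — not redundant.
Drop T4: the rest still cover every district — redundant.
Drop T5: Riverside uncovered — not redundant.
Drop T8: the rest still cover every district — redundant.
2 redundant: T4, T8.

2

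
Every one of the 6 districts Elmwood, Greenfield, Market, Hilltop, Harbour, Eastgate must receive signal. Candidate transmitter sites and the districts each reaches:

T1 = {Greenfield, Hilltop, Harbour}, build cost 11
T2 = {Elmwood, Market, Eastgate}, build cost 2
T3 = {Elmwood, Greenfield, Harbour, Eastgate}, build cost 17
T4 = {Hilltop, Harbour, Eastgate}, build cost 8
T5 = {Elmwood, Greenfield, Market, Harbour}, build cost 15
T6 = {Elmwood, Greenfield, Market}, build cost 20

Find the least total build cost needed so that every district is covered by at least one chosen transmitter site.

T1, T2 cover every district at build cost 11 + 2 = 13.
Any cover uses at least 2 transmitter sites; among all covering selections none totals below 13.

13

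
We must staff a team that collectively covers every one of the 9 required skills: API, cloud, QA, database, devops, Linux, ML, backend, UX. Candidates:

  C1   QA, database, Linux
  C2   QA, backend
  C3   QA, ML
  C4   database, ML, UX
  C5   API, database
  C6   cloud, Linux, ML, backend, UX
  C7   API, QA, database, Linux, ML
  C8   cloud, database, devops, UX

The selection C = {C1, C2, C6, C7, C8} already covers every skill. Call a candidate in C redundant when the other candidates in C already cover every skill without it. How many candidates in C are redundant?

3

Drop C1: the rest still cover every skill — redundant.
Drop C2: the rest still cover every skill — redundant.
Drop C6: the rest still cover every skill — redundant.
Drop C7: API uncovered — not redundant.
Drop C8: devops uncovered — not redundant.
3 redundant: C1, C2, C6.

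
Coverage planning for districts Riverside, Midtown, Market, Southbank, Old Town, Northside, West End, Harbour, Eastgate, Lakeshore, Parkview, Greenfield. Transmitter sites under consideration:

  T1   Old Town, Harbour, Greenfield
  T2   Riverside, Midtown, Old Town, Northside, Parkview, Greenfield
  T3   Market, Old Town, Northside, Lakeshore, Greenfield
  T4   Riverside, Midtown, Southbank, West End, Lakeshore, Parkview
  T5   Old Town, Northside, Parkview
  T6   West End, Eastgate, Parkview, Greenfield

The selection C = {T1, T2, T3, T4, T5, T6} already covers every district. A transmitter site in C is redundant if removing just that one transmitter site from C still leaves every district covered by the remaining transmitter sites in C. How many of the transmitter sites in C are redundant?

Drop T1: Harbour uncovered — not redundant.
Drop T2: the rest still cover every district — redundant.
Drop T3: Market uncovered — not redundant.
Drop T4: Southbank uncovered — not redundant.
Drop T5: the rest still cover every district — redundant.
Drop T6: Eastgate uncovered — not redundant.
2 redundant: T2, T5.

2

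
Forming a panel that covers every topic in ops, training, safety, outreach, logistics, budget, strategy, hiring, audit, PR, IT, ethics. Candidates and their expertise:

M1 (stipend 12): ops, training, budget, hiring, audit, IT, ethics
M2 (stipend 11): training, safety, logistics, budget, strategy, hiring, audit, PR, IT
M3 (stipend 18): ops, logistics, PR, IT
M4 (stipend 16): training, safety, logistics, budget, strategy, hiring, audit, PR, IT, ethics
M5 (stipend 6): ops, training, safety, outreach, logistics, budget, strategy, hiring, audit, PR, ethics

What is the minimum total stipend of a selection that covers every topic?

17

M2, M5 cover every topic at stipend 11 + 6 = 17.
Any cover uses at least 2 members; among all covering selections none totals below 17.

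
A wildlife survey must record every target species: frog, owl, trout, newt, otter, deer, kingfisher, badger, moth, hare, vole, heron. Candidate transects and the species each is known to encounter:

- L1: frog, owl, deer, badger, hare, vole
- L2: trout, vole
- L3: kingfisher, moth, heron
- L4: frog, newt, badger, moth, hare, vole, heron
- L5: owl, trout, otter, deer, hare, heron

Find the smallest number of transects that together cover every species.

L3, L4, L5 together cover {frog, owl, trout, newt, otter, deer, kingfisher, badger, moth, hare, vole, heron} — every species.
No 2 of the 5 transects cover everything (all 10 pairs fall short), so 3 is minimum.

3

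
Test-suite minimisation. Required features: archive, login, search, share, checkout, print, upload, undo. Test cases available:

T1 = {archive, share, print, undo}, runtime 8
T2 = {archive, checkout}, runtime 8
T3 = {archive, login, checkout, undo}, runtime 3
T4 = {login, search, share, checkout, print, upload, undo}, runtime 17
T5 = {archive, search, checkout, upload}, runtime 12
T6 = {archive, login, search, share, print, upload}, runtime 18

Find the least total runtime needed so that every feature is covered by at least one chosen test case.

20

T3, T4 cover every feature at runtime 3 + 17 = 20.
Any cover uses at least 2 test cases; among all covering selections none totals below 20.
Greedy by coverage-per-runtime would pick T3, T1, T5 for 23 — worse than the optimum 20.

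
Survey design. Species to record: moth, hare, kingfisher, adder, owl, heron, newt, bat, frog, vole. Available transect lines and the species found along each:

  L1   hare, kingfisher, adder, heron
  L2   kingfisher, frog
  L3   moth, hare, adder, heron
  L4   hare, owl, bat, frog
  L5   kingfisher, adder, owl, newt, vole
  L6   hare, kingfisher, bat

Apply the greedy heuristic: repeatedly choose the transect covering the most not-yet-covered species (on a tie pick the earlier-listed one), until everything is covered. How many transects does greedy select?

3

Pick 1: L5 covers 5 new species (kingfisher, adder, owl, newt, vole).
Pick 2: L3 covers 3 new species (moth, hare, heron).
Pick 3: L4 covers 2 new species (bat, frog).
Greedy uses 3 transects.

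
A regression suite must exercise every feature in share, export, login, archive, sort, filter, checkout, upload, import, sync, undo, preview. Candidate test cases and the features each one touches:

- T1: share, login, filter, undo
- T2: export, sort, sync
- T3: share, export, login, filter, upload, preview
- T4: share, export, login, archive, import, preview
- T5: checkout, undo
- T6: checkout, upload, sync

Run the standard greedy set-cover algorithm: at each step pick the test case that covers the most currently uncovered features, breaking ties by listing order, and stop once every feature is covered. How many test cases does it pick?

4

Pick 1: T3 covers 6 new features (share, export, login, filter, upload, preview).
Pick 2: T2 covers 2 new features (sort, sync).
Pick 3: T4 covers 2 new features (archive, import).
Pick 4: T5 covers 2 new features (checkout, undo).
Greedy uses 4 test cases.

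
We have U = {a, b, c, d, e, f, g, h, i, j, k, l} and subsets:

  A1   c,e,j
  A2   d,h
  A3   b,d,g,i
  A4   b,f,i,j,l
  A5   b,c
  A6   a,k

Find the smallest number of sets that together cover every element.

5

A1, A2, A3, A4, A6 together cover {a, b, c, d, e, f, g, h, i, j, k, l} — every element.
No 4 of the 6 sets cover everything (all 15 size-4 selections fall short), so 5 is minimum.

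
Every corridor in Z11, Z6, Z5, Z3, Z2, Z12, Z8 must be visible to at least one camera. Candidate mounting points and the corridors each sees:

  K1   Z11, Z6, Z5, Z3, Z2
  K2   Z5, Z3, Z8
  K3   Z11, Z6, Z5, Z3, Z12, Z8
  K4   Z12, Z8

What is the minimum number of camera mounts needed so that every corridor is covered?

2

K1, K3 together cover {Z11, Z6, Z5, Z3, Z2, Z12, Z8} — every corridor.
No single camera mount contains all 7 corridors, so 2 is optimal.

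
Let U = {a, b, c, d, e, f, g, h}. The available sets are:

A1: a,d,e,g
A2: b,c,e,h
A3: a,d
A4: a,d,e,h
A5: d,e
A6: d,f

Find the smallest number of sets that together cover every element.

A1, A2, A6 together cover {a, b, c, d, e, f, g, h} — every element.
No 2 of the 6 sets cover everything (all 15 pairs fall short), so 3 is minimum.

3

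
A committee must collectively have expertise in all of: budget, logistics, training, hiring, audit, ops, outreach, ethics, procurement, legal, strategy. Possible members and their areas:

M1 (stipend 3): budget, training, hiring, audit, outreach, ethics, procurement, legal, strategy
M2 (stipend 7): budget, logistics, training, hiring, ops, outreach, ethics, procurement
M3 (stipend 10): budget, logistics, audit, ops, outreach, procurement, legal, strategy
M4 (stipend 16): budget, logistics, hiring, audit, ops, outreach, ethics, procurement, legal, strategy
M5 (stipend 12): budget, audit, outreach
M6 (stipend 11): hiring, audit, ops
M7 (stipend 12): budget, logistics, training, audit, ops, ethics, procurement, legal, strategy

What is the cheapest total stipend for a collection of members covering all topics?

10

M1, M2 cover every topic at stipend 3 + 7 = 10.
Any cover uses at least 2 members; among all covering selections none totals below 10.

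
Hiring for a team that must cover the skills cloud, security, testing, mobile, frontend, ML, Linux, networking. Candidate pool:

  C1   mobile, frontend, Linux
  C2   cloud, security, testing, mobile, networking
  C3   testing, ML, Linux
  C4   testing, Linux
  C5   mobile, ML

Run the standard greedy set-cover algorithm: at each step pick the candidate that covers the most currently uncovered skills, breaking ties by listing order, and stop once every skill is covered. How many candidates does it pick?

3

Pick 1: C2 covers 5 new skills (cloud, security, testing, mobile, networking).
Pick 2: C1 covers 2 new skills (frontend, Linux).
Pick 3: C3 covers 1 new skills (ML).
Greedy uses 3 candidates.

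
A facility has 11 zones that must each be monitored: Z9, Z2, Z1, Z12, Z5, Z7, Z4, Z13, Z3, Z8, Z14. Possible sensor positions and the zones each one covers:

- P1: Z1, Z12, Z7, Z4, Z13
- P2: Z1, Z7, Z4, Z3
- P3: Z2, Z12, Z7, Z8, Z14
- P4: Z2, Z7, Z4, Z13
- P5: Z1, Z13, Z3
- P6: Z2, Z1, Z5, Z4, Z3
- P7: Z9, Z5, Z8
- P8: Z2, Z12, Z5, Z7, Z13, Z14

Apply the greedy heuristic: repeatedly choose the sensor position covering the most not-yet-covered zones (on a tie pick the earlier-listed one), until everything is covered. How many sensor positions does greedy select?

3

Pick 1: P8 covers 6 new zones (Z2, Z12, Z5, Z7, Z13, Z14).
Pick 2: P2 covers 3 new zones (Z1, Z4, Z3).
Pick 3: P7 covers 2 new zones (Z9, Z8).
Greedy uses 3 sensor positions.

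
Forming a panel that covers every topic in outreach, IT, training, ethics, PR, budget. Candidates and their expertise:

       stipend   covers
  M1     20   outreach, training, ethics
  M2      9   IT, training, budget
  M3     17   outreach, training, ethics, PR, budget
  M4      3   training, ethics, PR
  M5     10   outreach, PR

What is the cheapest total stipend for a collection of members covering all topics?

M2, M4, M5 cover every topic at stipend 9 + 3 + 10 = 22.
Any cover uses at least 2 members; among all covering selections none totals below 22.

22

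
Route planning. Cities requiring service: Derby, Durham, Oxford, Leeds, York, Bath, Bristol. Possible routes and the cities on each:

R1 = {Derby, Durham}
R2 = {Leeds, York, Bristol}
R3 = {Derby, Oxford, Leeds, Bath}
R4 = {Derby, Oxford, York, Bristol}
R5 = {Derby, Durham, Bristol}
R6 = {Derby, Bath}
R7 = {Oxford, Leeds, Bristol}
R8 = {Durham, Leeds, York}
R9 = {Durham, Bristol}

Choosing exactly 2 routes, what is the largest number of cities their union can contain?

Choosing R2, R3 covers {Derby, Oxford, Leeds, York, Bath, Bristol} — 6 cities.
No choice of 2 routes does better; here Durham is left uncovered.

6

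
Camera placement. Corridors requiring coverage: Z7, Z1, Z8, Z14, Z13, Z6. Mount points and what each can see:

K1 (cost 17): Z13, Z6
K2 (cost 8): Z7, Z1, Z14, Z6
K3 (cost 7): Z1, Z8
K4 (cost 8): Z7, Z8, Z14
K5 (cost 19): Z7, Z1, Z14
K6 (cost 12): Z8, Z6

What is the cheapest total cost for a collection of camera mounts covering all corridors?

K1, K2, K3 cover every corridor at cost 17 + 8 + 7 = 32.
Any cover uses at least 3 camera mounts; among all covering selections none totals below 32.

32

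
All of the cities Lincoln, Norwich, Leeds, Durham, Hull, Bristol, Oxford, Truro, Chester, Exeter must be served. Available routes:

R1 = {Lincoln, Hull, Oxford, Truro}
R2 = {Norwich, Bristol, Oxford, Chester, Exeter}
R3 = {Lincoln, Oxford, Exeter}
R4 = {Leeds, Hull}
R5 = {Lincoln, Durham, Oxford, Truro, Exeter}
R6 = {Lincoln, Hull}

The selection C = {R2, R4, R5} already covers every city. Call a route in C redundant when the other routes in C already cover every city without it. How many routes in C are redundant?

0

Drop R2: Norwich, Bristol, Chester uncovered — not redundant.
Drop R4: Leeds, Hull uncovered — not redundant.
Drop R5: Lincoln, Durham, Truro uncovered — not redundant.
None of the routes in C is redundant.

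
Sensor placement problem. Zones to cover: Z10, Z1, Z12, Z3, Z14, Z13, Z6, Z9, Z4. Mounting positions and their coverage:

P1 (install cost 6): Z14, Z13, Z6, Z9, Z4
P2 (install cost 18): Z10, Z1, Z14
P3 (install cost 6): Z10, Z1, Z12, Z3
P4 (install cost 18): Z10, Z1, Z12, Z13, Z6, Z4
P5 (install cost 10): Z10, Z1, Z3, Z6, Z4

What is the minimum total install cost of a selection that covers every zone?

12

P1, P3 cover every zone at install cost 6 + 6 = 12.
Any cover uses at least 2 sensor positions; among all covering selections none totals below 12.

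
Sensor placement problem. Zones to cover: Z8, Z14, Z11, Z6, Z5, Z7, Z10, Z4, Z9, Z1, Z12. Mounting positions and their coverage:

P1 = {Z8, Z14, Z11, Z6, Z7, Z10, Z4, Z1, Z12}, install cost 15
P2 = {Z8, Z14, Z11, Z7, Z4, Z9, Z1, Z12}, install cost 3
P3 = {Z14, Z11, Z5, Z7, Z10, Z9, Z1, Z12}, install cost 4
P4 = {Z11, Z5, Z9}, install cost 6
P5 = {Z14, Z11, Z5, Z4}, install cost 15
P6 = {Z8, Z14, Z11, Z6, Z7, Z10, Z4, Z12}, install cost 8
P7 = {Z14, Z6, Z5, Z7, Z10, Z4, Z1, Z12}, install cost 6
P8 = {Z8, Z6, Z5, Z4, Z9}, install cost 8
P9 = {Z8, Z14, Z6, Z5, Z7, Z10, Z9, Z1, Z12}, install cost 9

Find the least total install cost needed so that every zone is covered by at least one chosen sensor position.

P2, P7 cover every zone at install cost 3 + 6 = 9.
Any cover uses at least 2 sensor positions; among all covering selections none totals below 9.

9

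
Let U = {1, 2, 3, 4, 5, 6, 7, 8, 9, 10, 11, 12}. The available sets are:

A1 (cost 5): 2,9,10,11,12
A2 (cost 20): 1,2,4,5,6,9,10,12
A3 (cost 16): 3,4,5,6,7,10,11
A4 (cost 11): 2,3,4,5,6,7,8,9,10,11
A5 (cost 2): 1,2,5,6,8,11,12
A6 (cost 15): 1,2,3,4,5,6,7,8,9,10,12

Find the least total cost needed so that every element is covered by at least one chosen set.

13

A4, A5 cover every element at cost 11 + 2 = 13.
Any cover uses at least 2 sets; among all covering selections none totals below 13.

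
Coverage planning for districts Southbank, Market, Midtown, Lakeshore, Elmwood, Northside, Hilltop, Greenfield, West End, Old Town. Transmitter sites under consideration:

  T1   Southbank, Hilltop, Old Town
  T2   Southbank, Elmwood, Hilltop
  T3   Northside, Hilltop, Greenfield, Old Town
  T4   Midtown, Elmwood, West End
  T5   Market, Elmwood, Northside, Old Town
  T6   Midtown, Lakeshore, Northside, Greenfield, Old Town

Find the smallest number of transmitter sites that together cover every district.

4

T1, T4, T5, T6 together cover {Southbank, Market, Midtown, Lakeshore, Elmwood, Northside, Hilltop, Greenfield, West End, Old Town} — every district.
No 3 of the 6 transmitter sites cover everything (all 20 triples fall short), so 4 is minimum.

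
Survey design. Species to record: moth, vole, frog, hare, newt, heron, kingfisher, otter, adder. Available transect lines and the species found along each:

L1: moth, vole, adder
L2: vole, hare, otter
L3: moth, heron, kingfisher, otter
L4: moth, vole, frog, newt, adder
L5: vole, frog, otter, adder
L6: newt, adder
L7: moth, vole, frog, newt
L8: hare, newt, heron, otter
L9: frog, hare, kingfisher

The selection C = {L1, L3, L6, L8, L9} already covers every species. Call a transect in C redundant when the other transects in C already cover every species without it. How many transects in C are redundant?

3

Drop L1: vole uncovered — not redundant.
Drop L3: the rest still cover every species — redundant.
Drop L6: the rest still cover every species — redundant.
Drop L8: the rest still cover every species — redundant.
Drop L9: frog uncovered — not redundant.
3 redundant: L3, L6, L8.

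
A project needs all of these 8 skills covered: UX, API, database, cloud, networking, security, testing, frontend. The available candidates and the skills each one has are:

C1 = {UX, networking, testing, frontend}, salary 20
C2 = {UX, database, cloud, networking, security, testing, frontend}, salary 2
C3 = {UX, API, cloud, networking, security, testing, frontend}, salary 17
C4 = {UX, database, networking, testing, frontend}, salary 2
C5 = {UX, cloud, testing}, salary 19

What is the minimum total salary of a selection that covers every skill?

19

C2, C3 cover every skill at salary 2 + 17 = 19.
Any cover uses at least 2 candidates; among all covering selections none totals below 19.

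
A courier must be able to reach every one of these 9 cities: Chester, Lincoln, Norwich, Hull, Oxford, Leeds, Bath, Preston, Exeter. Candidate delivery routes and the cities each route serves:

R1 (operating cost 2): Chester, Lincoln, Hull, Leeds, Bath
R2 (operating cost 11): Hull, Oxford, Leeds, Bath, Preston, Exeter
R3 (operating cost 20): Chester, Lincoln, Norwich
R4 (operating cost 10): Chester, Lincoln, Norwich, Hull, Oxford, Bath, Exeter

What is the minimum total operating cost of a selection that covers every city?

R2, R4 cover every city at operating cost 11 + 10 = 21.
Any cover uses at least 2 routes; among all covering selections none totals below 21.
Greedy by coverage-per-operating cost would pick R1, R4, R2 for 23 — worse than the optimum 21.

21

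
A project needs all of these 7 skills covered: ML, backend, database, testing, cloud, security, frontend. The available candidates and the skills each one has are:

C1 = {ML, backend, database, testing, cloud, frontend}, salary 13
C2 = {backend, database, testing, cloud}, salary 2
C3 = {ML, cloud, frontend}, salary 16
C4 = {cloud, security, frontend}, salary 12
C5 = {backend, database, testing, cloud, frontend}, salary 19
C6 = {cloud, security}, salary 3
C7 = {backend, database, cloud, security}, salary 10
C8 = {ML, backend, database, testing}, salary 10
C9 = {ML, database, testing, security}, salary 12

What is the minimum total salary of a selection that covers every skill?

16

C1, C6 cover every skill at salary 13 + 3 = 16.
Any cover uses at least 2 candidates; among all covering selections none totals below 16.
Greedy by coverage-per-salary would pick C2, C6, C1 for 18 — worse than the optimum 16.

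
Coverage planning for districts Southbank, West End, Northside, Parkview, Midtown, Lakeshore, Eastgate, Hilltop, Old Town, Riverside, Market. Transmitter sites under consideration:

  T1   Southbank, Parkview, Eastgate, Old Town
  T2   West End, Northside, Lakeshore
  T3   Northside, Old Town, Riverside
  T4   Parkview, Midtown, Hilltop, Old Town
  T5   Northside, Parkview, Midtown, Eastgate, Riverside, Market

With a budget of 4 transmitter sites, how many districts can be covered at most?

11

Choosing T1, T2, T4, T5 covers {Southbank, West End, Northside, Parkview, Midtown, Lakeshore, Eastgate, Hilltop, Old Town, Riverside, Market} — 11 districts.
That is all 11 districts.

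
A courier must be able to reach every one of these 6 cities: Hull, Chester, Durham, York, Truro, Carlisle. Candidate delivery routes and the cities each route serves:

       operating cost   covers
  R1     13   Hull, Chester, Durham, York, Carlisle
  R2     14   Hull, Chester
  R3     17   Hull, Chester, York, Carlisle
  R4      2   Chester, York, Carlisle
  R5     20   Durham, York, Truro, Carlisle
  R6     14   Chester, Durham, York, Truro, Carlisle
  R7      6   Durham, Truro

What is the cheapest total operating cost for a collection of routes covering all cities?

R1, R7 cover every city at operating cost 13 + 6 = 19.
Any cover uses at least 2 routes; among all covering selections none totals below 19.

19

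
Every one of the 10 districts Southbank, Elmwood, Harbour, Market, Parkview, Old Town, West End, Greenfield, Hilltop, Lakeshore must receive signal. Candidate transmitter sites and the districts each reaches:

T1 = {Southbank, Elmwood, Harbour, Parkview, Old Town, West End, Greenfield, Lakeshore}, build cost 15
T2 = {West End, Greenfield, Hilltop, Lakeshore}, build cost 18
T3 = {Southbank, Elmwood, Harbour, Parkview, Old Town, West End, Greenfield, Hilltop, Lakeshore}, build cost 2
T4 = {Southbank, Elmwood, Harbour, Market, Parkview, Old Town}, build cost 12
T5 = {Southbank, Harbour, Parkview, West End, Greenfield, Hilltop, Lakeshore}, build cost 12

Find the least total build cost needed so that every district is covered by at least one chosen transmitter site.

14

T3, T4 cover every district at build cost 2 + 12 = 14.
Any cover uses at least 2 transmitter sites; among all covering selections none totals below 14.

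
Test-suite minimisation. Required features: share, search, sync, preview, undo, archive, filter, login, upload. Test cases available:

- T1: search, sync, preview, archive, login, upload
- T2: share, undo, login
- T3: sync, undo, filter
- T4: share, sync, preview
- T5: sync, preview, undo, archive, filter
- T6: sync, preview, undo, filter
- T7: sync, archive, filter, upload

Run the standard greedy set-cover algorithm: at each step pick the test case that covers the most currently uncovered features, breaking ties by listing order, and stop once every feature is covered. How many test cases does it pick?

3

Pick 1: T1 covers 6 new features (search, sync, preview, archive, login, upload).
Pick 2: T2 covers 2 new features (share, undo).
Pick 3: T3 covers 1 new features (filter).
Greedy uses 3 test cases.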